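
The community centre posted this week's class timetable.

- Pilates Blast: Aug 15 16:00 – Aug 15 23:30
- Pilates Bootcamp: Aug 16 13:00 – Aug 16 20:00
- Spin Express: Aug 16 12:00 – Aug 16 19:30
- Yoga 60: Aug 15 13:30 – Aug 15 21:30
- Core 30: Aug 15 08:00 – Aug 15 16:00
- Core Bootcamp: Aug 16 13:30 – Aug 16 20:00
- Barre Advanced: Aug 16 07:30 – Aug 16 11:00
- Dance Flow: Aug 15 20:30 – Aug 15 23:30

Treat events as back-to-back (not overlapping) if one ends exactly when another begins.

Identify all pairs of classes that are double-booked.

Core 30 & Yoga 60, Core Bootcamp & Pilates Bootcamp, Core Bootcamp & Spin Express, Dance Flow & Pilates Blast, Dance Flow & Yoga 60, Pilates Blast & Yoga 60, Pilates Bootcamp & Spin Express

Sorted by start: Core 30, Yoga 60, Pilates Blast, Dance Flow, Barre Advanced, Spin Express, Pilates Bootcamp, Core Bootcamp.
Yoga 60 starts before Core 30 ends → Core 30 and Yoga 60 overlap.
Pilates Blast starts exactly when Core 30 ends (back-to-back, no overlap), so nothing later overlaps Core 30 either.
Pilates Blast starts before Yoga 60 ends → Yoga 60 and Pilates Blast overlap.
Dance Flow starts before Yoga 60 ends → Yoga 60 and Dance Flow overlap.
Barre Advanced starts after Yoga 60 ends, so nothing later overlaps Yoga 60 either.
Dance Flow starts before Pilates Blast ends → Pilates Blast and Dance Flow overlap.
Barre Advanced starts after Pilates Blast ends, so nothing later overlaps Pilates Blast either.
Barre Advanced starts after Dance Flow ends, so nothing later overlaps Dance Flow either.
Spin Express starts after Barre Advanced ends, so nothing later overlaps Barre Advanced either.
Pilates Bootcamp starts before Spin Express ends → Spin Express and Pilates Bootcamp overlap.
Core Bootcamp starts before Spin Express ends → Spin Express and Core Bootcamp overlap.
Core Bootcamp starts before Pilates Bootcamp ends → Pilates Bootcamp and Core Bootcamp overlap.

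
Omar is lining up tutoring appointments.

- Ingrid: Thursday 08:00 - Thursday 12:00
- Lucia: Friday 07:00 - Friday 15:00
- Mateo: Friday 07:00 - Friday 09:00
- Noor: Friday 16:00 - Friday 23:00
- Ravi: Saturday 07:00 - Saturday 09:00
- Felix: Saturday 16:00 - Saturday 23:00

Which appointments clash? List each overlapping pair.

Lucia & Mateo

Sorted by start: Ingrid, Lucia, Mateo, Noor, Ravi, Felix.
Lucia starts after Ingrid ends, so Ingrid has no further overlaps.
Mateo starts before Lucia ends → Lucia and Mateo overlap.
Noor starts after Lucia ends, so Lucia has no further overlaps.
Noor starts after Mateo ends, so Mateo has no further overlaps.
Ravi starts after Noor ends, so Noor has no further overlaps.
Felix starts after Ravi ends.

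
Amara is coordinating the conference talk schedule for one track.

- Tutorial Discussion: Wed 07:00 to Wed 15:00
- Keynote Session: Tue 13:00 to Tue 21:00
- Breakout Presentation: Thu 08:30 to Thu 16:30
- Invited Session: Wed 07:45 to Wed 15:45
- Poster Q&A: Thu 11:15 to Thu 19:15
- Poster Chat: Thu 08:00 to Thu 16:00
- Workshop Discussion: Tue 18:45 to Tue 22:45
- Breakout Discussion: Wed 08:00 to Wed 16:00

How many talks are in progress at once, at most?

3

Sweep the timeline, counting +1 at each start and −1 at each end (ends before starts at a tie):
Tue 13:00 start Keynote Session → 1
Tue 18:45 start Workshop Discussion → 2
Tue 21:00 end Keynote Session → 1
Tue 22:45 end Workshop Discussion → 0
Wed 07:00 start Tutorial Discussion → 1
Wed 07:45 start Invited Session → 2
Wed 08:00 start Breakout Discussion → 3
Wed 15:00 end Tutorial Discussion → 2
Wed 15:45 end Invited Session → 1
Wed 16:00 end Breakout Discussion → 0
Thu 08:00 start Poster Chat → 1
Thu 08:30 start Breakout Presentation → 2
Thu 11:15 start Poster Q&A → 3
Thu 16:00 end Poster Chat → 2
Thu 16:30 end Breakout Presentation → 1
Thu 19:15 end Poster Q&A → 0
Peak is 3, at Wed 08:00 (Breakout Discussion, Invited Session, Tutorial Discussion).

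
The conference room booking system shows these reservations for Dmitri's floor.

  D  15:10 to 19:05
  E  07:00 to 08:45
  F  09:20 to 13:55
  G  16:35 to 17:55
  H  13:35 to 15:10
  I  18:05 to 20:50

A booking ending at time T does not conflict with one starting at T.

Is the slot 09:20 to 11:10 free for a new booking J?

No — it overlaps F

E: ends 08:45 at or before J starts 09:20 → clear.
F: starts 09:20 before J ends 11:10, and ends 13:55 after J starts 09:20 → overlap.
H: starts 13:35 at or after J ends 11:10 → clear.
D: starts 15:10 at or after J ends 11:10 → clear.
G: starts 16:35 at or after J ends 11:10 → clear.
I: starts 18:05 at or after J ends 11:10 → clear.
J overlaps F.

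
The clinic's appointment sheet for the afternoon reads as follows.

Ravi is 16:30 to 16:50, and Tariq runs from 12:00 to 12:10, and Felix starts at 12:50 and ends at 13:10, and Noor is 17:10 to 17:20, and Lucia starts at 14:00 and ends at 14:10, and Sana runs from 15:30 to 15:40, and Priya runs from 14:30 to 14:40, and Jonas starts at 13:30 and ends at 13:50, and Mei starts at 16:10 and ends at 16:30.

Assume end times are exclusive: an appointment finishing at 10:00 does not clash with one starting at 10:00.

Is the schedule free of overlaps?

Sorted by start: Tariq, Felix, Jonas, Lucia, Priya, Sana, Mei, Ravi, Noor.
Felix starts after Tariq ends — done with Tariq.
Jonas starts after Felix ends — done with Felix.
Lucia starts after Jonas ends — done with Jonas.
Priya starts after Lucia ends — done with Lucia.
Sana starts after Priya ends — done with Priya.
Mei starts after Sana ends — done with Sana.
Ravi starts exactly when Mei ends (back-to-back, no overlap) — done with Mei.
Noor starts after Ravi ends.
Every pair is clear; the schedule has no overlaps.

Yes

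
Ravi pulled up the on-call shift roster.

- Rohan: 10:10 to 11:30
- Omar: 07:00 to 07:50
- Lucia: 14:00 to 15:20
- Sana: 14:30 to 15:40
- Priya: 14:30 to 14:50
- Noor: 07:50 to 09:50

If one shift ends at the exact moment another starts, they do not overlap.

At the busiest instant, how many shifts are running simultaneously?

3

Walk through starts and ends in time order (an end at T is processed before a start at T):
07:00 start Omar → 1
07:50 end Omar → 0
07:50 start Noor → 1
09:50 end Noor → 0
10:10 start Rohan → 1
11:30 end Rohan → 0
14:00 start Lucia → 1
14:30 start Priya → 2
14:30 start Sana → 3
14:50 end Priya → 2
15:20 end Lucia → 1
15:40 end Sana → 0
Peak is 3, at 14:30 (Lucia, Priya, Sana).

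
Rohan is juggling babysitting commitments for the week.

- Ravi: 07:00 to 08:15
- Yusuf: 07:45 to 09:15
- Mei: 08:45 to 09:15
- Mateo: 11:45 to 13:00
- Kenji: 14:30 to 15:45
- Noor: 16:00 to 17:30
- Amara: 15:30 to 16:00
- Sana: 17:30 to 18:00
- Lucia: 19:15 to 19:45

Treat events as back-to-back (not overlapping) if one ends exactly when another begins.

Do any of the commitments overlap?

Yes

Sorted by start: Ravi, Yusuf, Mei, Mateo, Kenji, Amara, Noor, Sana, Lucia.
Yusuf starts before Ravi ends → Ravi and Yusuf overlap.
That's a conflict, so the schedule is not conflict-free.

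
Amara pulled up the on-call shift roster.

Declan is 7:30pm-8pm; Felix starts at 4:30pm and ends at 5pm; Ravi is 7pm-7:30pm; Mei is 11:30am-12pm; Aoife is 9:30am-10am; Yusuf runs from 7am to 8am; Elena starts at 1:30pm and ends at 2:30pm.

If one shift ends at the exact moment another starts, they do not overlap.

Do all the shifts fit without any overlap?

Sorted by start: Yusuf, Aoife, Mei, Elena, Felix, Ravi, Declan.
Aoife starts after Yusuf ends, so nothing later overlaps Yusuf either.
Mei starts after Aoife ends, so nothing later overlaps Aoife either.
Elena starts after Mei ends, so nothing later overlaps Mei either.
Felix starts after Elena ends, so nothing later overlaps Elena either.
Ravi starts after Felix ends, so nothing later overlaps Felix either.
Declan starts exactly when Ravi ends (back-to-back, no overlap).
Every pair is clear; the schedule has no overlaps.

Yes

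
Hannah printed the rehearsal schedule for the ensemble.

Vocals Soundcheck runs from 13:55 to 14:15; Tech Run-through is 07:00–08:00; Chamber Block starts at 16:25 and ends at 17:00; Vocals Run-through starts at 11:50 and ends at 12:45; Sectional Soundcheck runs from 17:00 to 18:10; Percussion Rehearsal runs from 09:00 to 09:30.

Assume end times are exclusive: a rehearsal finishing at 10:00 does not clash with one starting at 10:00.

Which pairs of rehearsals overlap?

none

Sorted by start: Tech Run-through, Percussion Rehearsal, Vocals Run-through, Vocals Soundcheck, Chamber Block, Sectional Soundcheck.
Percussion Rehearsal starts after Tech Run-through ends, so nothing later overlaps Tech Run-through either.
Vocals Run-through starts after Percussion Rehearsal ends, so nothing later overlaps Percussion Rehearsal either.
Vocals Soundcheck starts after Vocals Run-through ends, so nothing later overlaps Vocals Run-through either.
Chamber Block starts after Vocals Soundcheck ends, so nothing later overlaps Vocals Soundcheck either.
Sectional Soundcheck starts exactly when Chamber Block ends (back-to-back, no overlap).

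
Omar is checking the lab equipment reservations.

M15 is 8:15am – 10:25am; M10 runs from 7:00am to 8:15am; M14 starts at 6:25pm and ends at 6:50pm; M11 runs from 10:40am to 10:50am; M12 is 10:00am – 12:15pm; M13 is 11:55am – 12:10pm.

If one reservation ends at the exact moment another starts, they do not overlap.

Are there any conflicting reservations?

Yes

Sorted by start: M10, M15, M12, M11, M13, M14.
M15 starts exactly when M10 ends (back-to-back, no overlap), so nothing later overlaps M10 either.
M12 starts before M15 ends → M15 and M12 overlap.
That's a conflict, so the schedule is not conflict-free.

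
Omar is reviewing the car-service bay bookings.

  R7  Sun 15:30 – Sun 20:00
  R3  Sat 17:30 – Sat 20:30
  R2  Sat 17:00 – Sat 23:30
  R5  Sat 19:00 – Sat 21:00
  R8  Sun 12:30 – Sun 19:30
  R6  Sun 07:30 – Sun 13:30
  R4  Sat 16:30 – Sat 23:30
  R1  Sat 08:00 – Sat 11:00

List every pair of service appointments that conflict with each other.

R2 & R3, R2 & R4, R2 & R5, R3 & R4, R3 & R5, R4 & R5, R6 & R8, R7 & R8

Sorted by start: R1, R4, R2, R3, R5, R6, R8, R7.
R4 starts after R1 ends — done with R1.
R2 starts before R4 ends → R4 and R2 overlap.
R3 starts before R4 ends → R4 and R3 overlap.
R5 starts before R4 ends → R4 and R5 overlap.
R6 starts after R4 ends — done with R4.
R3 starts before R2 ends → R2 and R3 overlap.
R5 starts before R2 ends → R2 and R5 overlap.
R6 starts after R2 ends — done with R2.
R5 starts before R3 ends → R3 and R5 overlap.
R6 starts after R3 ends — done with R3.
R6 starts after R5 ends — done with R5.
R8 starts before R6 ends → R6 and R8 overlap.
R7 starts after R6 ends.
R7 starts before R8 ends → R8 and R7 overlap.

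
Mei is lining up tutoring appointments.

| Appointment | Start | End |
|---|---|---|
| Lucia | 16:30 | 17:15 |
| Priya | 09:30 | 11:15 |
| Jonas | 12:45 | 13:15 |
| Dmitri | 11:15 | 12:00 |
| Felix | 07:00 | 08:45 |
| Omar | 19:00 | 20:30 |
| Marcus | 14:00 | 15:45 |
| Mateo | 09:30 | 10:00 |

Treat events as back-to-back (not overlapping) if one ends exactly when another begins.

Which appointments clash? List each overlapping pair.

Two intervals overlap when each starts before the other ends.
Sorted by start: Felix, Priya, Mateo, Dmitri, Jonas, Marcus, Lucia, Omar.
Priya starts after Felix ends; Felix is clear from here.
Mateo starts before Priya ends → Priya and Mateo overlap.
Dmitri starts exactly when Priya ends (back-to-back, no overlap); Priya is clear from here.
Dmitri starts after Mateo ends; Mateo is clear from here.
Jonas starts after Dmitri ends; Dmitri is clear from here.
Marcus starts after Jonas ends; Jonas is clear from here.
Lucia starts after Marcus ends; Marcus is clear from here.
Omar starts after Lucia ends.

Mateo & Priya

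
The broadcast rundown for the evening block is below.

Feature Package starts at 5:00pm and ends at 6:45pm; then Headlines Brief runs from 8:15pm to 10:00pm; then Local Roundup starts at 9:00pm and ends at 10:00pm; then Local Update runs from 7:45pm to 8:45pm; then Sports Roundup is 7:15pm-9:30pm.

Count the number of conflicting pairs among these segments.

Sorted by start: Feature Package, Sports Roundup, Local Update, Headlines Brief, Local Roundup.
Sports Roundup starts after Feature Package ends, so nothing later overlaps Feature Package either.
Local Update starts before Sports Roundup ends → Sports Roundup and Local Update overlap.
Headlines Brief starts before Sports Roundup ends → Sports Roundup and Headlines Brief overlap.
Local Roundup starts before Sports Roundup ends → Sports Roundup and Local Roundup overlap.
Headlines Brief starts before Local Update ends → Local Update and Headlines Brief overlap.
Local Roundup starts after Local Update ends.
Local Roundup starts before Headlines Brief ends → Headlines Brief and Local Roundup overlap.
Overlapping pairs: Headlines Brief & Local Roundup, Headlines Brief & Local Update, Headlines Brief & Sports Roundup, Local Roundup & Sports Roundup, Local Update & Sports Roundup — 5 in total.

5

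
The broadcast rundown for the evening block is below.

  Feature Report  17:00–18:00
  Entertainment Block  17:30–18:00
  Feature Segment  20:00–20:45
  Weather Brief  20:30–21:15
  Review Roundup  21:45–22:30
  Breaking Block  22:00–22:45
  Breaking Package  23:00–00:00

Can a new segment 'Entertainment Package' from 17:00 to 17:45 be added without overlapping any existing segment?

No — it overlaps Entertainment Block, Feature Report

Feature Report: starts 17:00 before Entertainment Package ends 17:45, and ends 18:00 after Entertainment Package starts 17:00 → overlap.
Entertainment Block: starts 17:30 before Entertainment Package ends 17:45, and ends 18:00 after Entertainment Package starts 17:00 → overlap.
Feature Segment: starts 20:00 at or after Entertainment Package ends 17:45 → clear.
Weather Brief: starts 20:30 at or after Entertainment Package ends 17:45 → clear.
Review Roundup: starts 21:45 at or after Entertainment Package ends 17:45 → clear.
Breaking Block: starts 22:00 at or after Entertainment Package ends 17:45 → clear.
Breaking Package: starts 23:00 at or after Entertainment Package ends 17:45 → clear.
Entertainment Package overlaps Feature Report, Entertainment Block.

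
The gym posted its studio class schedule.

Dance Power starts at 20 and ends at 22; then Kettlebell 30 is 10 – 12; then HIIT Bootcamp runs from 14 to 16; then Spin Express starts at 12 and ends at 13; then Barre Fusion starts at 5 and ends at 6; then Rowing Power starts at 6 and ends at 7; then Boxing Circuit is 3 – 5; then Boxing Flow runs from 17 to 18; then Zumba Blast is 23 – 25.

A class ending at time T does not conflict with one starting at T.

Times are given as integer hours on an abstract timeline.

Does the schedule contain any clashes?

No

Two intervals overlap when each starts before the other ends.
Sorted by start: Boxing Circuit, Barre Fusion, Rowing Power, Kettlebell 30, Spin Express, HIIT Bootcamp, Boxing Flow, Dance Power, Zumba Blast.
Barre Fusion starts exactly when Boxing Circuit ends (back-to-back, no overlap), so nothing later overlaps Boxing Circuit either.
Rowing Power starts exactly when Barre Fusion ends (back-to-back, no overlap), so nothing later overlaps Barre Fusion either.
Kettlebell 30 starts after Rowing Power ends, so nothing later overlaps Rowing Power either.
Spin Express starts exactly when Kettlebell 30 ends (back-to-back, no overlap), so nothing later overlaps Kettlebell 30 either.
HIIT Bootcamp starts after Spin Express ends, so nothing later overlaps Spin Express either.
Boxing Flow starts after HIIT Bootcamp ends, so nothing later overlaps HIIT Bootcamp either.
Dance Power starts after Boxing Flow ends, so nothing later overlaps Boxing Flow either.
Zumba Blast starts after Dance Power ends.
Every pair is clear; the schedule has no overlaps.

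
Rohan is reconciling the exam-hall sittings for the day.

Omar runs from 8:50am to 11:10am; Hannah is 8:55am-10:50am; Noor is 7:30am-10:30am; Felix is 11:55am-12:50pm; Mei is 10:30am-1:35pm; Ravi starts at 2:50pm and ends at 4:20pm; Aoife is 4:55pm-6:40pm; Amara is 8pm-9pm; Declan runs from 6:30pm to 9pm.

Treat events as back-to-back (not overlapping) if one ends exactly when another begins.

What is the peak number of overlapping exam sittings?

Walk through starts and ends in time order (an end at T is processed before a start at T):
7:30am start Noor → 1
8:50am start Omar → 2
8:55am start Hannah → 3
10:30am end Noor → 2
10:30am start Mei → 3
10:50am end Hannah → 2
11:10am end Omar → 1
11:55am start Felix → 2
12:50pm end Felix → 1
1:35pm end Mei → 0
2:50pm start Ravi → 1
4:20pm end Ravi → 0
4:55pm start Aoife → 1
6:30pm start Declan → 2
6:40pm end Aoife → 1
8pm start Amara → 2
9pm end Amara → 1
9pm end Declan → 0
Peak is 3, at 8:55am (Hannah, Noor, Omar).

3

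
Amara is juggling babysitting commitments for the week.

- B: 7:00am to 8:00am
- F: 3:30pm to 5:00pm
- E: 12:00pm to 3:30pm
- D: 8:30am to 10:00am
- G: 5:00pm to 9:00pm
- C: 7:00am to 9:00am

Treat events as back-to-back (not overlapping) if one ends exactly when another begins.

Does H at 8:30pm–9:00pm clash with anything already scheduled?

Yes — it overlaps G

B: ends 8:00am at or before H starts 8:30pm → clear.
C: ends 9:00am at or before H starts 8:30pm → clear.
D: ends 10:00am at or before H starts 8:30pm → clear.
E: ends 3:30pm at or before H starts 8:30pm → clear.
F: ends 5:00pm at or before H starts 8:30pm → clear.
G: starts 5:00pm before H ends 9:00pm, and ends 9:00pm after H starts 8:30pm → overlap.
H overlaps G.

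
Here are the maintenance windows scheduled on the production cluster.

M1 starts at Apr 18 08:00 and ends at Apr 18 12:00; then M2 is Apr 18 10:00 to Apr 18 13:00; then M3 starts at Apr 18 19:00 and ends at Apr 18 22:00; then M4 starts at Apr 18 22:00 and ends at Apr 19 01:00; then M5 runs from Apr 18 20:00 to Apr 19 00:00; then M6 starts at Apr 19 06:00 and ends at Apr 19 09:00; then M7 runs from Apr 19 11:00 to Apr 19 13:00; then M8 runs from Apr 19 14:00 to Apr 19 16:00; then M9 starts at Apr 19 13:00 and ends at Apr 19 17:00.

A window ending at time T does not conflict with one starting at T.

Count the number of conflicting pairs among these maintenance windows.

4

Two intervals overlap when each starts before the other ends.
Sorted by start: M1, M2, M3, M5, M4, M6, M7, M9, M8.
M2 starts before M1 ends → M1 and M2 overlap.
M3 starts after M1 ends, so M1 has no further overlaps.
M3 starts after M2 ends, so M2 has no further overlaps.
M5 starts before M3 ends → M3 and M5 overlap.
M4 starts exactly when M3 ends (back-to-back, no overlap), so M3 has no further overlaps.
M4 starts before M5 ends → M5 and M4 overlap.
M6 starts after M5 ends, so M5 has no further overlaps.
M6 starts after M4 ends, so M4 has no further overlaps.
M7 starts after M6 ends, so M6 has no further overlaps.
M9 starts exactly when M7 ends (back-to-back, no overlap), so M7 has no further overlaps.
M8 starts before M9 ends → M9 and M8 overlap.
Overlapping pairs: M1 & M2, M3 & M5, M4 & M5, M8 & M9 — 4 in total.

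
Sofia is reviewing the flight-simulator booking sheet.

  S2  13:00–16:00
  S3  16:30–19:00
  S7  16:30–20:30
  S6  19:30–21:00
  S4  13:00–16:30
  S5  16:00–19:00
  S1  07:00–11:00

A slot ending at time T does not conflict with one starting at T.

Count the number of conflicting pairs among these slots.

Check each pair: they overlap iff neither finishes before the other starts.
Sorted by start: S1, S2, S4, S5, S3, S7, S6.
S2 starts after S1 ends — done with S1.
S4 starts before S2 ends → S2 and S4 overlap.
S5 starts exactly when S2 ends (back-to-back, no overlap) — done with S2.
S5 starts before S4 ends → S4 and S5 overlap.
S3 starts exactly when S4 ends (back-to-back, no overlap) — done with S4.
S3 starts before S5 ends → S5 and S3 overlap.
S7 starts before S5 ends → S5 and S7 overlap.
S6 starts after S5 ends.
S7 starts before S3 ends → S3 and S7 overlap.
S6 starts after S3 ends.
S6 starts before S7 ends → S7 and S6 overlap.
Overlapping pairs: S2 & S4, S3 & S5, S3 & S7, S4 & S5, S5 & S7, S6 & S7 — 6 in total.

6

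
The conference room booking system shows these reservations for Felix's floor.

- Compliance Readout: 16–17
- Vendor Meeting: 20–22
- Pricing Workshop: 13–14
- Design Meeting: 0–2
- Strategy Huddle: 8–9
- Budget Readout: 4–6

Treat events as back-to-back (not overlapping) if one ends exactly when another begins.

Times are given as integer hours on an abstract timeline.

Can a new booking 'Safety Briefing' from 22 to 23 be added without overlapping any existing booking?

Design Meeting: ends 2 at or before Safety Briefing starts 22 → clear.
Budget Readout: ends 6 at or before Safety Briefing starts 22 → clear.
Strategy Huddle: ends 9 at or before Safety Briefing starts 22 → clear.
Pricing Workshop: ends 14 at or before Safety Briefing starts 22 → clear.
Compliance Readout: ends 17 at or before Safety Briefing starts 22 → clear.
Vendor Meeting: ends 22 at or before Safety Briefing starts 22 → clear.

Yes — the slot is free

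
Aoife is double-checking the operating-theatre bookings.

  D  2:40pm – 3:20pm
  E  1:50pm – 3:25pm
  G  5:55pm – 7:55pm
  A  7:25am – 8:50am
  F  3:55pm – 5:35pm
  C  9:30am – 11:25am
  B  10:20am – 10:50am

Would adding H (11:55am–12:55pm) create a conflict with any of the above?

No — it doesn't clash with anything

A: ends 8:50am at or before H starts 11:55am → clear.
C: ends 11:25am at or before H starts 11:55am → clear.
B: ends 10:50am at or before H starts 11:55am → clear.
E: starts 1:50pm at or after H ends 12:55pm → clear.
D: starts 2:40pm at or after H ends 12:55pm → clear.
F: starts 3:55pm at or after H ends 12:55pm → clear.
G: starts 5:55pm at or after H ends 12:55pm → clear.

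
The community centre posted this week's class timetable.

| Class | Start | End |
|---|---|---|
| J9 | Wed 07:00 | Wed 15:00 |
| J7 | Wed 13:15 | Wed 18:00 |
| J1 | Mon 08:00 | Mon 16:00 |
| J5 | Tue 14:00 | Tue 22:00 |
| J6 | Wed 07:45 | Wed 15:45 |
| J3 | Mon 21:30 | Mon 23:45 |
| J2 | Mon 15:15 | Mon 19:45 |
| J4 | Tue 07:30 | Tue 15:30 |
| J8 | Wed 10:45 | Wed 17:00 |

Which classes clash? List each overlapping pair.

J1 & J2, J4 & J5, J6 & J7, J6 & J8, J6 & J9, J7 & J8, J7 & J9, J8 & J9

Sorted by start: J1, J2, J3, J4, J5, J9, J6, J8, J7.
J2 starts before J1 ends → J1 and J2 overlap.
J3 starts after J1 ends — done with J1.
J3 starts after J2 ends — done with J2.
J4 starts after J3 ends — done with J3.
J5 starts before J4 ends → J4 and J5 overlap.
J9 starts after J4 ends — done with J4.
J9 starts after J5 ends — done with J5.
J6 starts before J9 ends → J9 and J6 overlap.
J8 starts before J9 ends → J9 and J8 overlap.
J7 starts before J9 ends → J9 and J7 overlap.
J8 starts before J6 ends → J6 and J8 overlap.
J7 starts before J6 ends → J6 and J7 overlap.
J7 starts before J8 ends → J8 and J7 overlap.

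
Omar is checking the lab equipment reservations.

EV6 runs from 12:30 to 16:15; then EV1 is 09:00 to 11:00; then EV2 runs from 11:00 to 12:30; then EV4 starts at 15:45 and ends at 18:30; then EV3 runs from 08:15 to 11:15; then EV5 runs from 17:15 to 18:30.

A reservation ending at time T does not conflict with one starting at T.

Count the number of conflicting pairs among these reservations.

Sorted by start: EV3, EV1, EV2, EV6, EV4, EV5.
EV1 starts before EV3 ends → EV3 and EV1 overlap.
EV2 starts before EV3 ends → EV3 and EV2 overlap.
EV6 starts after EV3 ends, so nothing later overlaps EV3 either.
EV2 starts exactly when EV1 ends (back-to-back, no overlap), so nothing later overlaps EV1 either.
EV6 starts exactly when EV2 ends (back-to-back, no overlap), so nothing later overlaps EV2 either.
EV4 starts before EV6 ends → EV6 and EV4 overlap.
EV5 starts after EV6 ends.
EV5 starts before EV4 ends → EV4 and EV5 overlap.
Overlapping pairs: EV1 & EV3, EV2 & EV3, EV4 & EV5, EV4 & EV6 — 4 in total.

4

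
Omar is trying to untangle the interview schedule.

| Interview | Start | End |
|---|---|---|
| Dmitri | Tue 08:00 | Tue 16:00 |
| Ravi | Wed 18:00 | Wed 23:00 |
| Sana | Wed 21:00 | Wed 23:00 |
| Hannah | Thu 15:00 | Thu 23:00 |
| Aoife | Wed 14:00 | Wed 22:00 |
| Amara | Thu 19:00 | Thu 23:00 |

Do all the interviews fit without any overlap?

Sorted by start: Dmitri, Aoife, Ravi, Sana, Hannah, Amara.
Aoife starts after Dmitri ends, so Dmitri has no further overlaps.
Ravi starts before Aoife ends → Aoife and Ravi overlap.
That's a conflict, so the schedule is not conflict-free.

No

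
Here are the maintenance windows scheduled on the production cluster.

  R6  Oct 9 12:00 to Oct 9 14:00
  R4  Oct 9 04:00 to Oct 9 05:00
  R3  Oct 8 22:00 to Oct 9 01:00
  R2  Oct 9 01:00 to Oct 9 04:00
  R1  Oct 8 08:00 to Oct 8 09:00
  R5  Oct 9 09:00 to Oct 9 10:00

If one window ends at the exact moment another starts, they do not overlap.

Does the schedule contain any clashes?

Sorted by start: R1, R3, R2, R4, R5, R6.
R3 starts after R1 ends; R1 is clear from here.
R2 starts exactly when R3 ends (back-to-back, no overlap); R3 is clear from here.
R4 starts exactly when R2 ends (back-to-back, no overlap); R2 is clear from here.
R5 starts after R4 ends; R4 is clear from here.
R6 starts after R5 ends.
Every pair is clear; the schedule has no overlaps.

No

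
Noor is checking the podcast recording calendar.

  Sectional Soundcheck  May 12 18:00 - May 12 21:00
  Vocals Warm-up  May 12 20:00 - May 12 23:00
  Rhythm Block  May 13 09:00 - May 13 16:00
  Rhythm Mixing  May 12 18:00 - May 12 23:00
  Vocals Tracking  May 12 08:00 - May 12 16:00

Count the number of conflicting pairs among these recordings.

Check each pair: they overlap iff neither finishes before the other starts.
Sorted by start: Vocals Tracking, Sectional Soundcheck, Rhythm Mixing, Vocals Warm-up, Rhythm Block.
Sectional Soundcheck starts after Vocals Tracking ends, so Vocals Tracking has no further overlaps.
Rhythm Mixing starts before Sectional Soundcheck ends → Sectional Soundcheck and Rhythm Mixing overlap.
Vocals Warm-up starts before Sectional Soundcheck ends → Sectional Soundcheck and Vocals Warm-up overlap.
Rhythm Block starts after Sectional Soundcheck ends.
Vocals Warm-up starts before Rhythm Mixing ends → Rhythm Mixing and Vocals Warm-up overlap.
Rhythm Block starts after Rhythm Mixing ends.
Rhythm Block starts after Vocals Warm-up ends.
Overlapping pairs: Rhythm Mixing & Sectional Soundcheck, Rhythm Mixing & Vocals Warm-up, Sectional Soundcheck & Vocals Warm-up — 3 in total.

3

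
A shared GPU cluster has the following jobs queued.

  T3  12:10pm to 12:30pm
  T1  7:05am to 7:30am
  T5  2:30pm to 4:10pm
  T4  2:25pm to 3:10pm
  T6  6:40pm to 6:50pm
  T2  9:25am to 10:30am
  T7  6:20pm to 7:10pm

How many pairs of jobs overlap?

Two intervals overlap when each starts before the other ends.
Sorted by start: T1, T2, T3, T4, T5, T7, T6.
T2 starts after T1 ends, so T1 has no further overlaps.
T3 starts after T2 ends, so T2 has no further overlaps.
T4 starts after T3 ends, so T3 has no further overlaps.
T5 starts before T4 ends → T4 and T5 overlap.
T7 starts after T4 ends, so T4 has no further overlaps.
T7 starts after T5 ends, so T5 has no further overlaps.
T6 starts before T7 ends → T7 and T6 overlap.
Overlapping pairs: T4 & T5, T6 & T7 — 2 in total.

2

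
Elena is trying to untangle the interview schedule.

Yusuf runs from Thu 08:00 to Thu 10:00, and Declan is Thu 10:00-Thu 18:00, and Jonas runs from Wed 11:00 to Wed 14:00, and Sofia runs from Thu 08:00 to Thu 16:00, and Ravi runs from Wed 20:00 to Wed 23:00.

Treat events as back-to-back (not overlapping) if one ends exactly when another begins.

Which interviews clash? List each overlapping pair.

Declan & Sofia, Sofia & Yusuf

Two intervals overlap when each starts before the other ends.
Sorted by start: Jonas, Ravi, Sofia, Yusuf, Declan.
Ravi starts after Jonas ends, so nothing later overlaps Jonas either.
Sofia starts after Ravi ends, so nothing later overlaps Ravi either.
Yusuf starts before Sofia ends → Sofia and Yusuf overlap.
Declan starts before Sofia ends → Sofia and Declan overlap.
Declan starts exactly when Yusuf ends (back-to-back, no overlap).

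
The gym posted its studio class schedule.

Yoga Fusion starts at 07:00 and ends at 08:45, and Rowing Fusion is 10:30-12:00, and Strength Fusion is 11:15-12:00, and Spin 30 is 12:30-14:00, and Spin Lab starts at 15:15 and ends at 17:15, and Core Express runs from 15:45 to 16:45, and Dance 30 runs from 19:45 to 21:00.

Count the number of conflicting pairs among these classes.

2

Two intervals overlap when each starts before the other ends.
Sorted by start: Yoga Fusion, Rowing Fusion, Strength Fusion, Spin 30, Spin Lab, Core Express, Dance 30.
Rowing Fusion starts after Yoga Fusion ends — done with Yoga Fusion.
Strength Fusion starts before Rowing Fusion ends → Rowing Fusion and Strength Fusion overlap.
Spin 30 starts after Rowing Fusion ends — done with Rowing Fusion.
Spin 30 starts after Strength Fusion ends — done with Strength Fusion.
Spin Lab starts after Spin 30 ends — done with Spin 30.
Core Express starts before Spin Lab ends → Spin Lab and Core Express overlap.
Dance 30 starts after Spin Lab ends.
Dance 30 starts after Core Express ends.
Overlapping pairs: Core Express & Spin Lab, Rowing Fusion & Strength Fusion — 2 in total.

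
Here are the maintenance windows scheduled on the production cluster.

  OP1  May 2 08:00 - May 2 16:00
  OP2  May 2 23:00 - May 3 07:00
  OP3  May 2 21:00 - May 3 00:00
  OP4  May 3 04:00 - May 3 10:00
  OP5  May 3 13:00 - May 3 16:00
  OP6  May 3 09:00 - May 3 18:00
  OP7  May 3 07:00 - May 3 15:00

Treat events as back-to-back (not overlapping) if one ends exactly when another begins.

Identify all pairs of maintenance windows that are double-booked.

OP2 & OP3, OP2 & OP4, OP4 & OP6, OP4 & OP7, OP5 & OP6, OP5 & OP7, OP6 & OP7

Sorted by start: OP1, OP3, OP2, OP4, OP7, OP6, OP5.
OP3 starts after OP1 ends, so nothing later overlaps OP1 either.
OP2 starts before OP3 ends → OP3 and OP2 overlap.
OP4 starts after OP3 ends, so nothing later overlaps OP3 either.
OP4 starts before OP2 ends → OP2 and OP4 overlap.
OP7 starts exactly when OP2 ends (back-to-back, no overlap), so nothing later overlaps OP2 either.
OP7 starts before OP4 ends → OP4 and OP7 overlap.
OP6 starts before OP4 ends → OP4 and OP6 overlap.
OP5 starts after OP4 ends.
OP6 starts before OP7 ends → OP7 and OP6 overlap.
OP5 starts before OP7 ends → OP7 and OP5 overlap.
OP5 starts before OP6 ends → OP6 and OP5 overlap.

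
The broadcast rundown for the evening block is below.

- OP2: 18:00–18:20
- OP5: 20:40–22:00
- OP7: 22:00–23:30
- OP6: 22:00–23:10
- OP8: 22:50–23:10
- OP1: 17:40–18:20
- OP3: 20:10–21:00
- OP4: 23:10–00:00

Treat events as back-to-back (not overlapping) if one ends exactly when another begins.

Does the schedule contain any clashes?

Check each pair: they overlap iff neither finishes before the other starts.
Sorted by start: OP1, OP2, OP3, OP5, OP6, OP7, OP8, OP4.
OP2 starts before OP1 ends → OP1 and OP2 overlap.
That's a conflict, so the schedule is not conflict-free.

Yes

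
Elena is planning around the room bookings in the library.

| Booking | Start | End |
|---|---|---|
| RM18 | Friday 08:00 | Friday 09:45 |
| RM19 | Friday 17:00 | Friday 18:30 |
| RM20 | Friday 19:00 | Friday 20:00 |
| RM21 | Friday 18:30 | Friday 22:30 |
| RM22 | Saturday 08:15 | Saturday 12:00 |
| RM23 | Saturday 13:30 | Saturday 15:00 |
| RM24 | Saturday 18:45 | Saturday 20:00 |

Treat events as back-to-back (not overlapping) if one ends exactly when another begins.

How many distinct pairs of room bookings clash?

1

Check each pair: they overlap iff neither finishes before the other starts.
Sorted by start: RM18, RM19, RM21, RM20, RM22, RM23, RM24.
RM19 starts after RM18 ends — done with RM18.
RM21 starts exactly when RM19 ends (back-to-back, no overlap) — done with RM19.
RM20 starts before RM21 ends → RM21 and RM20 overlap.
RM22 starts after RM21 ends — done with RM21.
RM22 starts after RM20 ends — done with RM20.
RM23 starts after RM22 ends — done with RM22.
RM24 starts after RM23 ends.
Overlapping pairs: RM20 & RM21 — 1 in total.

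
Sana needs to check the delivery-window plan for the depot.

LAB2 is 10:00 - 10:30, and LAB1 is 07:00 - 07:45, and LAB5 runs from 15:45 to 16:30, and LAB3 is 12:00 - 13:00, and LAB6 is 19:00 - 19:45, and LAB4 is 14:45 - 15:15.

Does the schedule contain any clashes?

No

Check each pair: they overlap iff neither finishes before the other starts.
Sorted by start: LAB1, LAB2, LAB3, LAB4, LAB5, LAB6.
LAB2 starts after LAB1 ends — done with LAB1.
LAB3 starts after LAB2 ends — done with LAB2.
LAB4 starts after LAB3 ends — done with LAB3.
LAB5 starts after LAB4 ends — done with LAB4.
LAB6 starts after LAB5 ends.
Every pair is clear; the schedule has no overlaps.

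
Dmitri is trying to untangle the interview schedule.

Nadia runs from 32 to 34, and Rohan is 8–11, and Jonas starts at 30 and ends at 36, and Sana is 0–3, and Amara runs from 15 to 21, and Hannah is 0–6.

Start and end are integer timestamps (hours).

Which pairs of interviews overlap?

Hannah & Sana, Jonas & Nadia

Sorted by start: Hannah, Sana, Rohan, Amara, Jonas, Nadia.
Sana starts before Hannah ends → Hannah and Sana overlap.
Rohan starts after Hannah ends; Hannah is clear from here.
Rohan starts after Sana ends; Sana is clear from here.
Amara starts after Rohan ends; Rohan is clear from here.
Jonas starts after Amara ends; Amara is clear from here.
Nadia starts before Jonas ends → Jonas and Nadia overlap.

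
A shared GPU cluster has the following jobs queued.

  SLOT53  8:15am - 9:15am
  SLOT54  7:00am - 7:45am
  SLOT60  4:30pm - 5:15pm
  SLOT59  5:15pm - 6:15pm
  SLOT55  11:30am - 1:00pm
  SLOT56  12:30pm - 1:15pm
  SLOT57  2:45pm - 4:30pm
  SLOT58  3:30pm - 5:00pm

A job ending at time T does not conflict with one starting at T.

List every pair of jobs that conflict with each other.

Sorted by start: SLOT54, SLOT53, SLOT55, SLOT56, SLOT57, SLOT58, SLOT60, SLOT59.
SLOT53 starts after SLOT54 ends, so nothing later overlaps SLOT54 either.
SLOT55 starts after SLOT53 ends, so nothing later overlaps SLOT53 either.
SLOT56 starts before SLOT55 ends → SLOT55 and SLOT56 overlap.
SLOT57 starts after SLOT55 ends, so nothing later overlaps SLOT55 either.
SLOT57 starts after SLOT56 ends, so nothing later overlaps SLOT56 either.
SLOT58 starts before SLOT57 ends → SLOT57 and SLOT58 overlap.
SLOT60 starts exactly when SLOT57 ends (back-to-back, no overlap), so nothing later overlaps SLOT57 either.
SLOT60 starts before SLOT58 ends → SLOT58 and SLOT60 overlap.
SLOT59 starts after SLOT58 ends.
SLOT59 starts exactly when SLOT60 ends (back-to-back, no overlap).

SLOT55 & SLOT56, SLOT57 & SLOT58, SLOT58 & SLOT60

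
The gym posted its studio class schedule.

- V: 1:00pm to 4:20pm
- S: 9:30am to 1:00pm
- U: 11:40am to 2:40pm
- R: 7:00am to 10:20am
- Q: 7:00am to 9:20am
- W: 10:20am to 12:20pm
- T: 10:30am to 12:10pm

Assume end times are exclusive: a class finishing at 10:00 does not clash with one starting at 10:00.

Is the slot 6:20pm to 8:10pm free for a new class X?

Q: ends 9:20am at or before X starts 6:20pm → clear.
R: ends 10:20am at or before X starts 6:20pm → clear.
S: ends 1:00pm at or before X starts 6:20pm → clear.
W: ends 12:20pm at or before X starts 6:20pm → clear.
T: ends 12:10pm at or before X starts 6:20pm → clear.
U: ends 2:40pm at or before X starts 6:20pm → clear.
V: ends 4:20pm at or before X starts 6:20pm → clear.

Yes — the slot is free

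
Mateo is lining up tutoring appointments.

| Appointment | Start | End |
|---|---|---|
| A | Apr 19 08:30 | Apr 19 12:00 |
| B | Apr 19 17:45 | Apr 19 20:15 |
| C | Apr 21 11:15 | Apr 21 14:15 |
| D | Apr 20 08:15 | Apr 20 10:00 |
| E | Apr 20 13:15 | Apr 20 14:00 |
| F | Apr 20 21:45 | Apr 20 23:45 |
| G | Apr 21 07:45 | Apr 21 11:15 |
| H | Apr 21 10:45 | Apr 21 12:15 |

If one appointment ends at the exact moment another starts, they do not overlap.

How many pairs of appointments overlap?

2

Sorted by start: A, B, D, E, F, G, H, C.
B starts after A ends — done with A.
D starts after B ends — done with B.
E starts after D ends — done with D.
F starts after E ends — done with E.
G starts after F ends — done with F.
H starts before G ends → G and H overlap.
C starts exactly when G ends (back-to-back, no overlap).
C starts before H ends → H and C overlap.
Overlapping pairs: C & H, G & H — 2 in total.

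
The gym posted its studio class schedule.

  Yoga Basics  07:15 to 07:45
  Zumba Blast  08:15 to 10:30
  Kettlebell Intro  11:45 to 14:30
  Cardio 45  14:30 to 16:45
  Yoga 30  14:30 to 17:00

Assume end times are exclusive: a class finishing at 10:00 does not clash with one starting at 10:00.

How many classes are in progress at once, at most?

2

Walk through starts and ends in time order (an end at T is processed before a start at T):
07:15 start Yoga Basics → 1
07:45 end Yoga Basics → 0
08:15 start Zumba Blast → 1
10:30 end Zumba Blast → 0
11:45 start Kettlebell Intro → 1
14:30 end Kettlebell Intro → 0
14:30 start Cardio 45 → 1
14:30 start Yoga 30 → 2
16:45 end Cardio 45 → 1
17:00 end Yoga 30 → 0
Peak is 2, at 14:30 (Cardio 45, Yoga 30).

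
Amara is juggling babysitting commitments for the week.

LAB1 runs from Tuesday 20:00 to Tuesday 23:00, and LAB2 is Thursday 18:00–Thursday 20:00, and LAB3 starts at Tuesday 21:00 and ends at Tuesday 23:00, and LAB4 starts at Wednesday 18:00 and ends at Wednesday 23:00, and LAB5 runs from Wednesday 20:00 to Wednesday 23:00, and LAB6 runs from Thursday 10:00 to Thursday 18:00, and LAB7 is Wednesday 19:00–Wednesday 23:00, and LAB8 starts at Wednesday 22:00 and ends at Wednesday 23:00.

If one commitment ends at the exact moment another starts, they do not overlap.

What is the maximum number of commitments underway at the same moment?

Sort all start/end points and keep a running count:
Tuesday 20:00 start LAB1 → 1
Tuesday 21:00 start LAB3 → 2
Tuesday 23:00 end LAB1 → 1
Tuesday 23:00 end LAB3 → 0
Wednesday 18:00 start LAB4 → 1
Wednesday 19:00 start LAB7 → 2
Wednesday 20:00 start LAB5 → 3
Wednesday 22:00 start LAB8 → 4
Wednesday 23:00 end LAB4 → 3
Wednesday 23:00 end LAB5 → 2
Wednesday 23:00 end LAB7 → 1
Wednesday 23:00 end LAB8 → 0
Thursday 10:00 start LAB6 → 1
Thursday 18:00 end LAB6 → 0
Thursday 18:00 start LAB2 → 1
Thursday 20:00 end LAB2 → 0
Peak is 4, at Wednesday 22:00 (LAB4, LAB5, LAB7, LAB8).

4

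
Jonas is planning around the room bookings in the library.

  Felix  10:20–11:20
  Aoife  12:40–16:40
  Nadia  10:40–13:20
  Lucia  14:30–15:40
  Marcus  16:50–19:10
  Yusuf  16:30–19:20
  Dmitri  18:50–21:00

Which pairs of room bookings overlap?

Aoife & Lucia, Aoife & Nadia, Aoife & Yusuf, Dmitri & Marcus, Dmitri & Yusuf, Felix & Nadia, Marcus & Yusuf

Sorted by start: Felix, Nadia, Aoife, Lucia, Yusuf, Marcus, Dmitri.
Nadia starts before Felix ends → Felix and Nadia overlap.
Aoife starts after Felix ends, so Felix has no further overlaps.
Aoife starts before Nadia ends → Nadia and Aoife overlap.
Lucia starts after Nadia ends, so Nadia has no further overlaps.
Lucia starts before Aoife ends → Aoife and Lucia overlap.
Yusuf starts before Aoife ends → Aoife and Yusuf overlap.
Marcus starts after Aoife ends, so Aoife has no further overlaps.
Yusuf starts after Lucia ends, so Lucia has no further overlaps.
Marcus starts before Yusuf ends → Yusuf and Marcus overlap.
Dmitri starts before Yusuf ends → Yusuf and Dmitri overlap.
Dmitri starts before Marcus ends → Marcus and Dmitri overlap.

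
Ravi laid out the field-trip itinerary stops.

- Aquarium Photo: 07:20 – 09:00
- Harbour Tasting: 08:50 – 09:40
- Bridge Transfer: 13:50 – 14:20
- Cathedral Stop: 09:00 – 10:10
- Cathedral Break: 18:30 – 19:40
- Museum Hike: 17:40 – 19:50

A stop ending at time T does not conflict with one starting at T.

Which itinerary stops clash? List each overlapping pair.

Sorted by start: Aquarium Photo, Harbour Tasting, Cathedral Stop, Bridge Transfer, Museum Hike, Cathedral Break.
Harbour Tasting starts before Aquarium Photo ends → Aquarium Photo and Harbour Tasting overlap.
Cathedral Stop starts exactly when Aquarium Photo ends (back-to-back, no overlap); Aquarium Photo is clear from here.
Cathedral Stop starts before Harbour Tasting ends → Harbour Tasting and Cathedral Stop overlap.
Bridge Transfer starts after Harbour Tasting ends; Harbour Tasting is clear from here.
Bridge Transfer starts after Cathedral Stop ends; Cathedral Stop is clear from here.
Museum Hike starts after Bridge Transfer ends; Bridge Transfer is clear from here.
Cathedral Break starts before Museum Hike ends → Museum Hike and Cathedral Break overlap.

Aquarium Photo & Harbour Tasting, Cathedral Break & Museum Hike, Cathedral Stop & Harbour Tasting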